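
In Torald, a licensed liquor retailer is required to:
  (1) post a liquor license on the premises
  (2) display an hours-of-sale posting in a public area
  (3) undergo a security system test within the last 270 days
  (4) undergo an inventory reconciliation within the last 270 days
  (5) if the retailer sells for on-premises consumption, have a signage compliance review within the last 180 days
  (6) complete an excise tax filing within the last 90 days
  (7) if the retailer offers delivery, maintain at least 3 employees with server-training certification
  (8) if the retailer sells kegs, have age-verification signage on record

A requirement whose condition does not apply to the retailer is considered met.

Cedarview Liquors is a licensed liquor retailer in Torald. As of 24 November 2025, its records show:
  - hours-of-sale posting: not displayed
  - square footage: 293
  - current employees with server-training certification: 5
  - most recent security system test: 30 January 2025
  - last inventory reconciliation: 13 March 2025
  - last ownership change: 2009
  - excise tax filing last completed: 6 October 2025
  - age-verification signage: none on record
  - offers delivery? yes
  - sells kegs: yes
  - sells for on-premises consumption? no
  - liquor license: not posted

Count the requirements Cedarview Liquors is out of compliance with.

1. liquor license absent → not met
2. hours-of-sale posting absent → not met
3. security system test 298 days ago vs limit 270 → not met
4. inventory reconciliation 256 days ago vs limit 270 → met
5. condition 'sells for on-premises consumption' does not hold → requirement n/a → met
6. excise tax filing 49 days ago vs limit 90 → met
7. condition 'offers delivery' holds; employees with server-training certification 5 ≥ 3 → met
8. condition 'sells kegs' holds; age-verification signage absent → not met
Not met: 4 of 8

4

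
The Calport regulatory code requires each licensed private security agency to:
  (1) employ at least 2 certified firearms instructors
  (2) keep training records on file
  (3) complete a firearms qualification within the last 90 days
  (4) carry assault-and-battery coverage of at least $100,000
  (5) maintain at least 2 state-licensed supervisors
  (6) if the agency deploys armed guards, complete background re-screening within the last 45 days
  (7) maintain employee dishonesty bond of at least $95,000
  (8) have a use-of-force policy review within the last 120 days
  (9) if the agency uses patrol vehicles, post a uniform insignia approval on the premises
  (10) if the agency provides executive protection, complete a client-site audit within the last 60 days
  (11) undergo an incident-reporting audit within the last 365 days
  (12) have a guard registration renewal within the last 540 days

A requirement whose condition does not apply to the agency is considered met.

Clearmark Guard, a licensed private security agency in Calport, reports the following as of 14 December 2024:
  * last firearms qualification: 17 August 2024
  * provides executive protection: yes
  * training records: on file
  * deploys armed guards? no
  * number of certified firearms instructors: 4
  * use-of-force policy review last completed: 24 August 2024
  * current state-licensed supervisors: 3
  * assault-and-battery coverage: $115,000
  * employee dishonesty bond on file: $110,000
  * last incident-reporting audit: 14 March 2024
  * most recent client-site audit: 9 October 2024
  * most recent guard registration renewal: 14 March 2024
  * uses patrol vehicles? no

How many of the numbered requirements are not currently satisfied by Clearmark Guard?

1. certified firearms instructors 4 ≥ 2 → met
2. training records present → met
3. firearms qualification 119 days ago vs limit 90 → not met
4. assault-and-battery coverage $115,000 ≥ $100,000 → met
5. state-licensed supervisors 3 ≥ 2 → met
6. condition 'deploys armed guards' does not hold → requirement n/a → met
7. employee dishonesty bond $110,000 ≥ $95,000 → met
8. use-of-force policy review 112 days ago vs limit 120 → met
9. condition 'uses patrol vehicles' does not hold → requirement n/a → met
10. condition 'provides executive protection' holds; client-site audit 66 days ago vs limit 60 → not met
11. incident-reporting audit 275 days ago vs limit 365 → met
12. guard registration renewal 275 days ago vs limit 540 → met
Not met: 2 of 12

2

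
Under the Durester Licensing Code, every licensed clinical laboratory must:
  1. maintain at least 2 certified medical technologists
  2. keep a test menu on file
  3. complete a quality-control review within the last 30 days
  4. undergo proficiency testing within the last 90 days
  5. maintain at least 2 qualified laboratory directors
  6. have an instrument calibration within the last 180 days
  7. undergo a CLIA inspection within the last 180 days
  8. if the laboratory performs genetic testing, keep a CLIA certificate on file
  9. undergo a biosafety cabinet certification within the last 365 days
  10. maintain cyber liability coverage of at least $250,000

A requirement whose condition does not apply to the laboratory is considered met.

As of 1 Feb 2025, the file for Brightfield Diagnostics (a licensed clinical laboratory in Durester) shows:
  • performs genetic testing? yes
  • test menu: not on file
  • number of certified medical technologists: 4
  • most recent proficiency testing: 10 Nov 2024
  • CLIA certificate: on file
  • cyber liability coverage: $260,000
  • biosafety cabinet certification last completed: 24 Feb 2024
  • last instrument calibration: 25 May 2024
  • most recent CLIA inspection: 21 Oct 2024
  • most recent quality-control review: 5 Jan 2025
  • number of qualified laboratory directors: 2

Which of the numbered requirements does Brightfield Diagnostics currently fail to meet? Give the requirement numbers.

2, 6

1. certified medical technologists 4 ≥ 2 → met
2. test menu absent → not met
3. quality-control review 27 days ago vs limit 30 → met
4. proficiency testing 83 days ago vs limit 90 → met
5. qualified laboratory directors 2 ≥ 2 → met
6. instrument calibration 252 days ago vs limit 180 → not met
7. CLIA inspection 103 days ago vs limit 180 → met
8. condition 'performs genetic testing' holds; CLIA certificate present → met
9. biosafety cabinet certification 343 days ago vs limit 365 → met
10. cyber liability coverage $260,000 ≥ $250,000 → met
Not met: 2, 6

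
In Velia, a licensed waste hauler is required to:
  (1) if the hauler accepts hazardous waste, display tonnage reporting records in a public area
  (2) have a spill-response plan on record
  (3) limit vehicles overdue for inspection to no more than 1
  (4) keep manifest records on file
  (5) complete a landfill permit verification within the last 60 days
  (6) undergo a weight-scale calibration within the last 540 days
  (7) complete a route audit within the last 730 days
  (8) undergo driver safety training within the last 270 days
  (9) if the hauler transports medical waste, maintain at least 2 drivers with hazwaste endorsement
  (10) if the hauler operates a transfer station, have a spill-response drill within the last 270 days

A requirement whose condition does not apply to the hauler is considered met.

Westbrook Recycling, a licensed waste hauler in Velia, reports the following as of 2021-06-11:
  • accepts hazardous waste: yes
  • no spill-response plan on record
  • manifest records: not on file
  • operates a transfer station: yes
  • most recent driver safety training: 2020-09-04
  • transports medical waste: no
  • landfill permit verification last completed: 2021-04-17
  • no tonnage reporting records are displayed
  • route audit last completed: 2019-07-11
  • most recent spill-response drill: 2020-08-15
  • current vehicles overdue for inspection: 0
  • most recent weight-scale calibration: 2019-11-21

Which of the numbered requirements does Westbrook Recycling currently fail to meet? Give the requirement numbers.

1, 2, 4, 6, 8, 10

1. condition 'accepts hazardous waste' holds; tonnage reporting records absent → not met
2. spill-response plan absent → not met
3. vehicles overdue for inspection 0 ≤ 1 → met
4. manifest records absent → not met
5. landfill permit verification 55 days ago vs limit 60 → met
6. weight-scale calibration 568 days ago vs limit 540 → not met
7. route audit 701 days ago vs limit 730 → met
8. driver safety training 280 days ago vs limit 270 → not met
9. condition 'transports medical waste' does not hold → requirement n/a → met
10. condition 'operates a transfer station' holds; spill-response drill 300 days ago vs limit 270 → not met
Not met: 1, 2, 4, 6, 8, 10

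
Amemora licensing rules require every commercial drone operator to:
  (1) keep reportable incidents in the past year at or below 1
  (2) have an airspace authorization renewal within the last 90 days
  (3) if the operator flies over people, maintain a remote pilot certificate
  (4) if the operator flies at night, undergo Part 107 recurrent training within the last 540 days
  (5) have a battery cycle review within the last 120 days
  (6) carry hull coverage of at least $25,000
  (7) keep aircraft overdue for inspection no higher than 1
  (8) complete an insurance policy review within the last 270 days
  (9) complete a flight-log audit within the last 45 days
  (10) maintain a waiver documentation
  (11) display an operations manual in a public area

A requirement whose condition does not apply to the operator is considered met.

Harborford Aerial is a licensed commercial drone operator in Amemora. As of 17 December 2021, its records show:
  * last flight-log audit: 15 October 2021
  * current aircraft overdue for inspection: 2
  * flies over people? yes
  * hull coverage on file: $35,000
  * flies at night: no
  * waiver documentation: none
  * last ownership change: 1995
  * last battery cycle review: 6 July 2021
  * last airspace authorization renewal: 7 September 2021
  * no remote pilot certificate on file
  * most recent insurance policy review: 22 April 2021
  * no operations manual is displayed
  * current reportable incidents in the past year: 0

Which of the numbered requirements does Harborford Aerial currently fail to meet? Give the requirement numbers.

2, 3, 5, 7, 9, 10, 11

1. reportable incidents in the past year 0 ≤ 1 → met
2. airspace authorization renewal 101 days ago vs limit 90 → not met
3. condition 'flies over people' holds; remote pilot certificate absent → not met
4. condition 'flies at night' does not hold → requirement n/a → met
5. battery cycle review 164 days ago vs limit 120 → not met
6. hull coverage $35,000 ≥ $25,000 → met
7. aircraft overdue for inspection 2 > 1 → not met
8. insurance policy review 239 days ago vs limit 270 → met
9. flight-log audit 63 days ago vs limit 45 → not met
10. waiver documentation absent → not met
11. operations manual absent → not met
Not met: 2, 3, 5, 7, 9, 10, 11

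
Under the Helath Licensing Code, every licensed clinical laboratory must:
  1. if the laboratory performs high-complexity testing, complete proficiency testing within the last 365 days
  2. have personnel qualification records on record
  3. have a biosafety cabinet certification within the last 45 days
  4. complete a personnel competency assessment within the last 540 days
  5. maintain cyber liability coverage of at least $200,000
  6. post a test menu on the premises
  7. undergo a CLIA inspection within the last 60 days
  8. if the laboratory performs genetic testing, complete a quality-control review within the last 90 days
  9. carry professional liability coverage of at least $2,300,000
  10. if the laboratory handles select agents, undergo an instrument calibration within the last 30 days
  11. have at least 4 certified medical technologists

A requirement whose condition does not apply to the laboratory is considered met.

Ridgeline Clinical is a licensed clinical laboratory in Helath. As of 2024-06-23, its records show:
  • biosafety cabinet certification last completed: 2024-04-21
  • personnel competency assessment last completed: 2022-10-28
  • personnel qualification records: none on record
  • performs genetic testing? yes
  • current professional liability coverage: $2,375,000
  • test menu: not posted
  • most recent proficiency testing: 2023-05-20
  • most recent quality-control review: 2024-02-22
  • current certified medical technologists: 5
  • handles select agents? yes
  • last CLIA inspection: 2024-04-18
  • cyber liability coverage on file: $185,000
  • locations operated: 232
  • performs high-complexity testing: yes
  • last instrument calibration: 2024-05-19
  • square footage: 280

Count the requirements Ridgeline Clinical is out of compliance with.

1. condition 'performs high-complexity testing' holds; proficiency testing 400 days ago vs limit 365 → not met
2. personnel qualification records absent → not met
3. biosafety cabinet certification 63 days ago vs limit 45 → not met
4. personnel competency assessment 604 days ago vs limit 540 → not met
5. cyber liability coverage $185,000 < $200,000 → not met
6. test menu absent → not met
7. CLIA inspection 66 days ago vs limit 60 → not met
8. condition 'performs genetic testing' holds; quality-control review 122 days ago vs limit 90 → not met
9. professional liability coverage $2,375,000 ≥ $2,300,000 → met
10. condition 'handles select agents' holds; instrument calibration 35 days ago vs limit 30 → not met
11. certified medical technologists 5 ≥ 4 → met
Not met: 9 of 11

9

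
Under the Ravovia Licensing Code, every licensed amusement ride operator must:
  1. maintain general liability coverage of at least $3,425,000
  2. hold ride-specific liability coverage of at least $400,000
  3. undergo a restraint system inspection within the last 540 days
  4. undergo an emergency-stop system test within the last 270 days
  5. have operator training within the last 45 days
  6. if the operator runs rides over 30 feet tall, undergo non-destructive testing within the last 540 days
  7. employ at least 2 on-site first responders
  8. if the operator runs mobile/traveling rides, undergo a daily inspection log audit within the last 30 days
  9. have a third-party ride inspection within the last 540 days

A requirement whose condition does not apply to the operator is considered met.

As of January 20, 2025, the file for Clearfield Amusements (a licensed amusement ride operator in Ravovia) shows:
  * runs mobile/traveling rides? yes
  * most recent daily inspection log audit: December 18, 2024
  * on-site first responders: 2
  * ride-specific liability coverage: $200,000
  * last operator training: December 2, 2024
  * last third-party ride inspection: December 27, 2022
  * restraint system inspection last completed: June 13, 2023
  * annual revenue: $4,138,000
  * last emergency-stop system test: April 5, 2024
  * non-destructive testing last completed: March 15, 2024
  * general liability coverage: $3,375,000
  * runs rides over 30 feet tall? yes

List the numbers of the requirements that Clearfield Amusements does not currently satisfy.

1. general liability coverage $3,375,000 < $3,425,000 → not met
2. ride-specific liability coverage $200,000 < $400,000 → not met
3. restraint system inspection 587 days ago vs limit 540 → not met
4. emergency-stop system test 290 days ago vs limit 270 → not met
5. operator training 49 days ago vs limit 45 → not met
6. condition 'runs rides over 30 feet tall' holds; non-destructive testing 311 days ago vs limit 540 → met
7. on-site first responders 2 ≥ 2 → met
8. condition 'runs mobile/traveling rides' holds; daily inspection log audit 33 days ago vs limit 30 → not met
9. third-party ride inspection 755 days ago vs limit 540 → not met
Not met: 1, 2, 3, 4, 5, 8, 9

1, 2, 3, 4, 5, 8, 9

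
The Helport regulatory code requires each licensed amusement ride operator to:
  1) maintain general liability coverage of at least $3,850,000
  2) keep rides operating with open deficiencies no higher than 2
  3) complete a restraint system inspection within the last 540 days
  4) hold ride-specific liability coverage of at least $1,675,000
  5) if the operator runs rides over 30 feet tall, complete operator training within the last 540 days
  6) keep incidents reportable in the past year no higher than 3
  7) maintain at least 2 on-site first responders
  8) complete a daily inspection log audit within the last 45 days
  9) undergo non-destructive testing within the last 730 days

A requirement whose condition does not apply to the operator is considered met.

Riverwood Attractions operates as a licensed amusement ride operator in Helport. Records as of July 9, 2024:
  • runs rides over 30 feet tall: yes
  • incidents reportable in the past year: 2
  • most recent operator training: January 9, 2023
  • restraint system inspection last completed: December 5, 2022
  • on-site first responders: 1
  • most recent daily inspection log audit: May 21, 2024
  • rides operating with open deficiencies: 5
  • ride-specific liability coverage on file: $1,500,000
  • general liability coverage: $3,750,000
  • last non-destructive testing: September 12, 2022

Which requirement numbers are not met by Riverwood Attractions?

1, 2, 3, 4, 5, 7, 8

1. general liability coverage $3,750,000 < $3,850,000 → not met
2. rides operating with open deficiencies 5 > 2 → not met
3. restraint system inspection 582 days ago vs limit 540 → not met
4. ride-specific liability coverage $1,500,000 < $1,675,000 → not met
5. condition 'runs rides over 30 feet tall' holds; operator training 547 days ago vs limit 540 → not met
6. incidents reportable in the past year 2 ≤ 3 → met
7. on-site first responders 1 < 2 → not met
8. daily inspection log audit 49 days ago vs limit 45 → not met
9. non-destructive testing 666 days ago vs limit 730 → met
Not met: 1, 2, 3, 4, 5, 7, 8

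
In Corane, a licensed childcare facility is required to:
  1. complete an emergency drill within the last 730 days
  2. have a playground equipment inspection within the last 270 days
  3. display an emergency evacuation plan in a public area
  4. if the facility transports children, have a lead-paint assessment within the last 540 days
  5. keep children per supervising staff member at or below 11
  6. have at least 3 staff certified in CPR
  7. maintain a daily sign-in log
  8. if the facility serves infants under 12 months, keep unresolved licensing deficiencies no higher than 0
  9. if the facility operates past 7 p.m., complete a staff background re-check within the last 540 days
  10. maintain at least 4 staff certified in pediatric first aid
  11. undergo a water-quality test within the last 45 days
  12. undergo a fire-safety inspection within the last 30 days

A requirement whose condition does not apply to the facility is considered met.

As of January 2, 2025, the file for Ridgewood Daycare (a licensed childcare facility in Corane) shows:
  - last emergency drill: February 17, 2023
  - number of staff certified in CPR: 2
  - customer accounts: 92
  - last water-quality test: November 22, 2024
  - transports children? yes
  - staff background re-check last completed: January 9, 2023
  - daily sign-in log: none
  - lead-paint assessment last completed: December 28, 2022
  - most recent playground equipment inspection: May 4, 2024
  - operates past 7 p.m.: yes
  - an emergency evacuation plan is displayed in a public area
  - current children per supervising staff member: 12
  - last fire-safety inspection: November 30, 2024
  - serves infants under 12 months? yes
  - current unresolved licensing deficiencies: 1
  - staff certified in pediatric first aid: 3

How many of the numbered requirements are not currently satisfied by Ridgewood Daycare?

1. emergency drill 685 days ago vs limit 730 → met
2. playground equipment inspection 243 days ago vs limit 270 → met
3. emergency evacuation plan present → met
4. condition 'transports children' holds; lead-paint assessment 736 days ago vs limit 540 → not met
5. children per supervising staff member 12 > 11 → not met
6. staff certified in CPR 2 < 3 → not met
7. daily sign-in log absent → not met
8. condition 'serves infants under 12 months' holds; unresolved licensing deficiencies 1 > 0 → not met
9. condition 'operates past 7 p.m.' holds; staff background re-check 724 days ago vs limit 540 → not met
10. staff certified in pediatric first aid 3 < 4 → not met
11. water-quality test 41 days ago vs limit 45 → met
12. fire-safety inspection 33 days ago vs limit 30 → not met
Not met: 8 of 12

8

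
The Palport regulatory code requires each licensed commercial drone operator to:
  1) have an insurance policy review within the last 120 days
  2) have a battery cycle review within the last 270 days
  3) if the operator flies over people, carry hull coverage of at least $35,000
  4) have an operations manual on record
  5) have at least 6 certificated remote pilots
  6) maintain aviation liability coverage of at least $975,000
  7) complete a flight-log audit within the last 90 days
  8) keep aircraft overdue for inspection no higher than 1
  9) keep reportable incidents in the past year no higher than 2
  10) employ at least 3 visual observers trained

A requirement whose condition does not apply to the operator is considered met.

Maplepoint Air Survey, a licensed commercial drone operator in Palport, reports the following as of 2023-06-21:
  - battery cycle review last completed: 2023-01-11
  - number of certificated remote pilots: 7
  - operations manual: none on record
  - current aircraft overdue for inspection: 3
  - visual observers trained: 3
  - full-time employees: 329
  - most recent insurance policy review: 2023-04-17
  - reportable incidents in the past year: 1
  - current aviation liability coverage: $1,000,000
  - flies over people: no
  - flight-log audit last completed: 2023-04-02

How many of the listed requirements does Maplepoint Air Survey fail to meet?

1. insurance policy review 65 days ago vs limit 120 → met
2. battery cycle review 161 days ago vs limit 270 → met
3. condition 'flies over people' does not hold → requirement n/a → met
4. operations manual absent → not met
5. certificated remote pilots 7 ≥ 6 → met
6. aviation liability coverage $1,000,000 ≥ $975,000 → met
7. flight-log audit 80 days ago vs limit 90 → met
8. aircraft overdue for inspection 3 > 1 → not met
9. reportable incidents in the past year 1 ≤ 2 → met
10. visual observers trained 3 ≥ 3 → met
Not met: 2 of 10

2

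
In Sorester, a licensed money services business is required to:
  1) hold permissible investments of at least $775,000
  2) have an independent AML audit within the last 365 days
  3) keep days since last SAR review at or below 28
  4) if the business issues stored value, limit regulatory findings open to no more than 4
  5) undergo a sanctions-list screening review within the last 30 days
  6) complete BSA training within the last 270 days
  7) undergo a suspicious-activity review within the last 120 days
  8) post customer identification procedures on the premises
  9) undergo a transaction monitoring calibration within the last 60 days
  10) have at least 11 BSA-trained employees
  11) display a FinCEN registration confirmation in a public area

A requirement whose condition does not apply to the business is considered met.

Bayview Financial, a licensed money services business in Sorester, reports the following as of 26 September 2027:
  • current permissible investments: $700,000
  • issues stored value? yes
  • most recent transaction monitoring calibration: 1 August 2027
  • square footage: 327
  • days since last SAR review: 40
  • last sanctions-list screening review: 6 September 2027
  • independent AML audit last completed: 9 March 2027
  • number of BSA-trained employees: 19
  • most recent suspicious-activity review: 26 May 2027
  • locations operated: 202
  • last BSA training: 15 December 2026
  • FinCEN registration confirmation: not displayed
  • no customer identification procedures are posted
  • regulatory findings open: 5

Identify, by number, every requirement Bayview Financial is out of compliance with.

1, 3, 4, 6, 7, 8, 11

1. permissible investments $700,000 < $775,000 → not met
2. independent AML audit 201 days ago vs limit 365 → met
3. days since last SAR review 40 > 28 → not met
4. condition 'issues stored value' holds; regulatory findings open 5 > 4 → not met
5. sanctions-list screening review 20 days ago vs limit 30 → met
6. BSA training 285 days ago vs limit 270 → not met
7. suspicious-activity review 123 days ago vs limit 120 → not met
8. customer identification procedures absent → not met
9. transaction monitoring calibration 56 days ago vs limit 60 → met
10. BSA-trained employees 19 ≥ 11 → met
11. FinCEN registration confirmation absent → not met
Not met: 1, 3, 4, 6, 7, 8, 11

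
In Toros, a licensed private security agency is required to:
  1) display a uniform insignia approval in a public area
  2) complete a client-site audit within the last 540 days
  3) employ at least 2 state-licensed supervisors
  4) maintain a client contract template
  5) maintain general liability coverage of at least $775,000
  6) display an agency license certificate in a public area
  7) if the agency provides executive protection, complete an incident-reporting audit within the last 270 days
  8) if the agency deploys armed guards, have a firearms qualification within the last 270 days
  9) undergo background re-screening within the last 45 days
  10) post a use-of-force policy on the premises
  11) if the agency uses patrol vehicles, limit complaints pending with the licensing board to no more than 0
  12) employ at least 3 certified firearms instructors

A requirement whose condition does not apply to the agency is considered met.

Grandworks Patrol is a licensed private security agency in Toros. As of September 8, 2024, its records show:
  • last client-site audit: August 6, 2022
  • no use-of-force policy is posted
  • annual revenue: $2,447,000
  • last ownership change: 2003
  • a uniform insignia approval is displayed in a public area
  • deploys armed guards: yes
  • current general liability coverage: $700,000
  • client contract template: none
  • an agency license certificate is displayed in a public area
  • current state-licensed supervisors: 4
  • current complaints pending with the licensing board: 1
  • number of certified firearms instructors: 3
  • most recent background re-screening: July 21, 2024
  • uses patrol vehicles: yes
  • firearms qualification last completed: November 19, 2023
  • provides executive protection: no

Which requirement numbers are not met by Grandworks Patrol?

1. uniform insignia approval present → met
2. client-site audit 764 days ago vs limit 540 → not met
3. state-licensed supervisors 4 ≥ 2 → met
4. client contract template absent → not met
5. general liability coverage $700,000 < $775,000 → not met
6. agency license certificate present → met
7. condition 'provides executive protection' does not hold → requirement n/a → met
8. condition 'deploys armed guards' holds; firearms qualification 294 days ago vs limit 270 → not met
9. background re-screening 49 days ago vs limit 45 → not met
10. use-of-force policy absent → not met
11. condition 'uses patrol vehicles' holds; complaints pending with the licensing board 1 > 0 → not met
12. certified firearms instructors 3 ≥ 3 → met
Not met: 2, 4, 5, 8, 9, 10, 11

2, 4, 5, 8, 9, 10, 11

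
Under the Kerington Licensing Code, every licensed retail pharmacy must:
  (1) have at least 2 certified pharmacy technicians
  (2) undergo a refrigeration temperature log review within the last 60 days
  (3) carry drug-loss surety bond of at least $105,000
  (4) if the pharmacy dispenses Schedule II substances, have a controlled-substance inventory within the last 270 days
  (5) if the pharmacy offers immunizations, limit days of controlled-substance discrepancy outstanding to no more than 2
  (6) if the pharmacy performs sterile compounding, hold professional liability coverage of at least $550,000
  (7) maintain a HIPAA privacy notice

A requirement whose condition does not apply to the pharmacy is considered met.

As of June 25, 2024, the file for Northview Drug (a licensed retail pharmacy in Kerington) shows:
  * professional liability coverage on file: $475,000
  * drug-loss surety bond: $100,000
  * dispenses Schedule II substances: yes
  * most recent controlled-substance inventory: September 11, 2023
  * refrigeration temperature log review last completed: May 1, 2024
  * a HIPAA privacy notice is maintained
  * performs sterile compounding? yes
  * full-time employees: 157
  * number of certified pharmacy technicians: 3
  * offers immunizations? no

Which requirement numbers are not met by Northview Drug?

3, 4, 6

1. certified pharmacy technicians 3 ≥ 2 → met
2. refrigeration temperature log review 55 days ago vs limit 60 → met
3. drug-loss surety bond $100,000 < $105,000 → not met
4. condition 'dispenses Schedule II substances' holds; controlled-substance inventory 288 days ago vs limit 270 → not met
5. condition 'offers immunizations' does not hold → requirement n/a → met
6. condition 'performs sterile compounding' holds; professional liability coverage $475,000 < $550,000 → not met
7. HIPAA privacy notice present → met
Not met: 3, 4, 6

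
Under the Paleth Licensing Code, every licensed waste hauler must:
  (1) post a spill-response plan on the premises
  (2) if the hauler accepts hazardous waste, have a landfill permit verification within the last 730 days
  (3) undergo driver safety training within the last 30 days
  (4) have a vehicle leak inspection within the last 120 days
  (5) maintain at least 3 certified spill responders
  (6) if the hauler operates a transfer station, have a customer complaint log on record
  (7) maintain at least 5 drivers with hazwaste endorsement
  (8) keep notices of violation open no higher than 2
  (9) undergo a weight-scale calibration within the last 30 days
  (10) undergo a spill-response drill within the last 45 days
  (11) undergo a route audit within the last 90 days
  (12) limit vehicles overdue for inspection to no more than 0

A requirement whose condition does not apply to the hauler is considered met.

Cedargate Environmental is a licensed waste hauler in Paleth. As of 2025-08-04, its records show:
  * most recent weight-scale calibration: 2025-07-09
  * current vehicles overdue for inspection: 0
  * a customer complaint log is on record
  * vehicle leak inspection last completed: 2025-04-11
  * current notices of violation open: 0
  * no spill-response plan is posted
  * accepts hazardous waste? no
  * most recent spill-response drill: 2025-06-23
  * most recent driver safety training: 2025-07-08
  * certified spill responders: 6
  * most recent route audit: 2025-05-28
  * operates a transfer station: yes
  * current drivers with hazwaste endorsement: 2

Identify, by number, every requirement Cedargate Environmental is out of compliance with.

1, 7

1. spill-response plan absent → not met
2. condition 'accepts hazardous waste' does not hold → requirement n/a → met
3. driver safety training 27 days ago vs limit 30 → met
4. vehicle leak inspection 115 days ago vs limit 120 → met
5. certified spill responders 6 ≥ 3 → met
6. condition 'operates a transfer station' holds; customer complaint log present → met
7. drivers with hazwaste endorsement 2 < 5 → not met
8. notices of violation open 0 ≤ 2 → met
9. weight-scale calibration 26 days ago vs limit 30 → met
10. spill-response drill 42 days ago vs limit 45 → met
11. route audit 68 days ago vs limit 90 → met
12. vehicles overdue for inspection 0 ≤ 0 → met
Not met: 1, 7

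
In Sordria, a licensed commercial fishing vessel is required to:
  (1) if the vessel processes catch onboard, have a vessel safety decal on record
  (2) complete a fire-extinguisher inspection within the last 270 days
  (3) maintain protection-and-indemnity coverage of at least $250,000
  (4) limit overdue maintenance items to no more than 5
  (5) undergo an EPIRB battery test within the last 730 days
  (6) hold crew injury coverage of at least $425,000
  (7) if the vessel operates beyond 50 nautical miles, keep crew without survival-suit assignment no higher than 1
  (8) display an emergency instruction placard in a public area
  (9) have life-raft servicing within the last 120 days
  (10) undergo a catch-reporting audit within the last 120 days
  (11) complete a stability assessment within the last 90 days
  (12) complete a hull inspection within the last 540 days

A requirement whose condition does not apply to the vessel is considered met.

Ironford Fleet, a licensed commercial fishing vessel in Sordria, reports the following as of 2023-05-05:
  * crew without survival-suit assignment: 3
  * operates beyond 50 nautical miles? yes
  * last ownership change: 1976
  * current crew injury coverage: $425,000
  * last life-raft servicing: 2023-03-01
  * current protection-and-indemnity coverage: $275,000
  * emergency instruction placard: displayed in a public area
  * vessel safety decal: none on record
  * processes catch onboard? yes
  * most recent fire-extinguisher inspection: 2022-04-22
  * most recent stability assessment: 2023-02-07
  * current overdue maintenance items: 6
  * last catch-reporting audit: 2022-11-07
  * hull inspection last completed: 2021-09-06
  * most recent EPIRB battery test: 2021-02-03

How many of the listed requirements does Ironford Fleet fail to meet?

1. condition 'processes catch onboard' holds; vessel safety decal absent → not met
2. fire-extinguisher inspection 378 days ago vs limit 270 → not met
3. protection-and-indemnity coverage $275,000 ≥ $250,000 → met
4. overdue maintenance items 6 > 5 → not met
5. EPIRB battery test 821 days ago vs limit 730 → not met
6. crew injury coverage $425,000 ≥ $425,000 → met
7. condition 'operates beyond 50 nautical miles' holds; crew without survival-suit assignment 3 > 1 → not met
8. emergency instruction placard present → met
9. life-raft servicing 65 days ago vs limit 120 → met
10. catch-reporting audit 179 days ago vs limit 120 → not met
11. stability assessment 87 days ago vs limit 90 → met
12. hull inspection 606 days ago vs limit 540 → not met
Not met: 7 of 12

7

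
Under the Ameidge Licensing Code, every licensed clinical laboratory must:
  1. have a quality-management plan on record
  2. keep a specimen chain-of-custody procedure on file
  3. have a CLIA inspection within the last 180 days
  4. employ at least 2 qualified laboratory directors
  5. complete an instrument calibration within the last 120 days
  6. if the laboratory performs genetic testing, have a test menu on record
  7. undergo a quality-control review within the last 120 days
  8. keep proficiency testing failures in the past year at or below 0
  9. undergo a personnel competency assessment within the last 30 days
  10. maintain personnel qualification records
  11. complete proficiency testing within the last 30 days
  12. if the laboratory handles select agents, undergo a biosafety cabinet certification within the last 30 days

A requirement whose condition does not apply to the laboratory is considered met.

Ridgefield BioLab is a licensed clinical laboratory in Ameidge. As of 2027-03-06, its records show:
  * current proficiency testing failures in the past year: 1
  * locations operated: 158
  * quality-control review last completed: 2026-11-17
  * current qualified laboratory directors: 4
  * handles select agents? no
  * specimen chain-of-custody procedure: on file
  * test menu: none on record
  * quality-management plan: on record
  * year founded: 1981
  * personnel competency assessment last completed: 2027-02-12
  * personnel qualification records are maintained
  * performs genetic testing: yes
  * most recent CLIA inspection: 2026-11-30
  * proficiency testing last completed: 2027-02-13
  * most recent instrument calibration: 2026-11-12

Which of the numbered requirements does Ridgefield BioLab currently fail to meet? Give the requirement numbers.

1. quality-management plan present → met
2. specimen chain-of-custody procedure present → met
3. CLIA inspection 96 days ago vs limit 180 → met
4. qualified laboratory directors 4 ≥ 2 → met
5. instrument calibration 114 days ago vs limit 120 → met
6. condition 'performs genetic testing' holds; test menu absent → not met
7. quality-control review 109 days ago vs limit 120 → met
8. proficiency testing failures in the past year 1 > 0 → not met
9. personnel competency assessment 22 days ago vs limit 30 → met
10. personnel qualification records present → met
11. proficiency testing 21 days ago vs limit 30 → met
12. condition 'handles select agents' does not hold → requirement n/a → met
Not met: 6, 8

6, 8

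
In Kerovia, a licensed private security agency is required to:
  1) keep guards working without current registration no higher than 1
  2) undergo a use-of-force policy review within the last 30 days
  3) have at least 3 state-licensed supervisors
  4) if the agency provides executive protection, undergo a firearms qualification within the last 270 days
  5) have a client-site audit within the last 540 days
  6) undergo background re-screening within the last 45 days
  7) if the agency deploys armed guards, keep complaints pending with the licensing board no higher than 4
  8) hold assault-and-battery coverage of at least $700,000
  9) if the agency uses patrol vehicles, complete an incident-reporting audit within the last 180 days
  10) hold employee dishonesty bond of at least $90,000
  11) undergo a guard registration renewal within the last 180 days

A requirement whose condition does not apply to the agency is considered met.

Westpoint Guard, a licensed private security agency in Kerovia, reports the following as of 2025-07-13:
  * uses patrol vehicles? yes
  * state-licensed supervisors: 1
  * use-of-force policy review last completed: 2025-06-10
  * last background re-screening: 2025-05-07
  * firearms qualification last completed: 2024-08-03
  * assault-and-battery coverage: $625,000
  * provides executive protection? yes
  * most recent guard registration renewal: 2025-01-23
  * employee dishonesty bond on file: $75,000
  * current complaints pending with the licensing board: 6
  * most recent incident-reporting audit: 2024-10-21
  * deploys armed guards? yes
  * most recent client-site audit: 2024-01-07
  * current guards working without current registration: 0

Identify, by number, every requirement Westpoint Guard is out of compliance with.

2, 3, 4, 5, 6, 7, 8, 9, 10

1. guards working without current registration 0 ≤ 1 → met
2. use-of-force policy review 33 days ago vs limit 30 → not met
3. state-licensed supervisors 1 < 3 → not met
4. condition 'provides executive protection' holds; firearms qualification 344 days ago vs limit 270 → not met
5. client-site audit 553 days ago vs limit 540 → not met
6. background re-screening 67 days ago vs limit 45 → not met
7. condition 'deploys armed guards' holds; complaints pending with the licensing board 6 > 4 → not met
8. assault-and-battery coverage $625,000 < $700,000 → not met
9. condition 'uses patrol vehicles' holds; incident-reporting audit 265 days ago vs limit 180 → not met
10. employee dishonesty bond $75,000 < $90,000 → not met
11. guard registration renewal 171 days ago vs limit 180 → met
Not met: 2, 3, 4, 5, 6, 7, 8, 9, 10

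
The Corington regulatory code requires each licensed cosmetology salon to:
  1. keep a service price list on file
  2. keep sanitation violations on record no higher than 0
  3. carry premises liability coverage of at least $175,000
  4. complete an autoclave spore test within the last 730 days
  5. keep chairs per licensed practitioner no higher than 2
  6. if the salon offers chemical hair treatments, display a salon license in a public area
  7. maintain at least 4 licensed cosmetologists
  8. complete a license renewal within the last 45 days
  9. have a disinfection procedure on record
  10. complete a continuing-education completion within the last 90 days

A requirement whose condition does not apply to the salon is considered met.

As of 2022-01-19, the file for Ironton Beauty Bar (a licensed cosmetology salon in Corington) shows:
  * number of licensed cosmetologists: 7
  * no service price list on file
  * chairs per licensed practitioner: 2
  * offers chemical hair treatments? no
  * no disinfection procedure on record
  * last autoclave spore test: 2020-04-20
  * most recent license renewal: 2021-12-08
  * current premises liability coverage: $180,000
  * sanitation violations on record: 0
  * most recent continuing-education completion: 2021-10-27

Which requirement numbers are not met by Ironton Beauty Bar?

1. service price list absent → not met
2. sanitation violations on record 0 ≤ 0 → met
3. premises liability coverage $180,000 ≥ $175,000 → met
4. autoclave spore test 639 days ago vs limit 730 → met
5. chairs per licensed practitioner 2 ≤ 2 → met
6. condition 'offers chemical hair treatments' does not hold → requirement n/a → met
7. licensed cosmetologists 7 ≥ 4 → met
8. license renewal 42 days ago vs limit 45 → met
9. disinfection procedure absent → not met
10. continuing-education completion 84 days ago vs limit 90 → met
Not met: 1, 9

1, 9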